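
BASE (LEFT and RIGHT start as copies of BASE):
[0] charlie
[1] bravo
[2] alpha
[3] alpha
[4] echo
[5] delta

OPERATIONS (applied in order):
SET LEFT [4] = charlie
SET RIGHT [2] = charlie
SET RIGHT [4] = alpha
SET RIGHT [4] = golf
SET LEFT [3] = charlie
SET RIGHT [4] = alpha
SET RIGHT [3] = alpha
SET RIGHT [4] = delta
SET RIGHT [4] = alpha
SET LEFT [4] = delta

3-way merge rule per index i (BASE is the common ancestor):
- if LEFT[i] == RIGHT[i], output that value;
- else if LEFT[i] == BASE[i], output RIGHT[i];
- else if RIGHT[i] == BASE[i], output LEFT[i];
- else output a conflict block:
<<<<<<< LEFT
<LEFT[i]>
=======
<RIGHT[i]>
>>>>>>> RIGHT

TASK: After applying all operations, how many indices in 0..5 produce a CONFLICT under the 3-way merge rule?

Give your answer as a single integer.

Final LEFT:  [charlie, bravo, alpha, charlie, delta, delta]
Final RIGHT: [charlie, bravo, charlie, alpha, alpha, delta]
i=0: L=charlie R=charlie -> agree -> charlie
i=1: L=bravo R=bravo -> agree -> bravo
i=2: L=alpha=BASE, R=charlie -> take RIGHT -> charlie
i=3: L=charlie, R=alpha=BASE -> take LEFT -> charlie
i=4: BASE=echo L=delta R=alpha all differ -> CONFLICT
i=5: L=delta R=delta -> agree -> delta
Conflict count: 1

Answer: 1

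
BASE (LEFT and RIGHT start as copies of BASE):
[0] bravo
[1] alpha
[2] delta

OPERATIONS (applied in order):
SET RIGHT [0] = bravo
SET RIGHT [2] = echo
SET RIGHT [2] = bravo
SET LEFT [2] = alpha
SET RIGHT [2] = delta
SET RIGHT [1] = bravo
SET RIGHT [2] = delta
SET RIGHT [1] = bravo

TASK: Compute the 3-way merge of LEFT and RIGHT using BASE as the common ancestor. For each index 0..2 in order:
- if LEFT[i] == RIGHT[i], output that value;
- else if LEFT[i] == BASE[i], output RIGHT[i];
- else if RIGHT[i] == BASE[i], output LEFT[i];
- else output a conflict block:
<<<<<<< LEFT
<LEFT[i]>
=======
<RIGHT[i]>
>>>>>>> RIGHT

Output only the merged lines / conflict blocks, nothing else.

Final LEFT:  [bravo, alpha, alpha]
Final RIGHT: [bravo, bravo, delta]
i=0: L=bravo R=bravo -> agree -> bravo
i=1: L=alpha=BASE, R=bravo -> take RIGHT -> bravo
i=2: L=alpha, R=delta=BASE -> take LEFT -> alpha

Answer: bravo
bravo
alpha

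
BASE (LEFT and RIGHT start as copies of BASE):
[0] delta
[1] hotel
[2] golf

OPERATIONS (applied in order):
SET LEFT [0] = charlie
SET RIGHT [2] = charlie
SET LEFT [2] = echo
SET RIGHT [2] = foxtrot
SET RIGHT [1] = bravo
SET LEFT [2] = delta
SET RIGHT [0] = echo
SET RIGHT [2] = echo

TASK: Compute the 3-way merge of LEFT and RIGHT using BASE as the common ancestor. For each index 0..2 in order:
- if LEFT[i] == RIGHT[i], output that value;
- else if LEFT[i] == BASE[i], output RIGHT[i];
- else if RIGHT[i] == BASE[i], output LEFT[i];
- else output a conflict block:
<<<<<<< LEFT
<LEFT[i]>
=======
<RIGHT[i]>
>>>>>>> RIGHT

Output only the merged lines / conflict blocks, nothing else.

Answer: <<<<<<< LEFT
charlie
=======
echo
>>>>>>> RIGHT
bravo
<<<<<<< LEFT
delta
=======
echo
>>>>>>> RIGHT

Derivation:
Final LEFT:  [charlie, hotel, delta]
Final RIGHT: [echo, bravo, echo]
i=0: BASE=delta L=charlie R=echo all differ -> CONFLICT
i=1: L=hotel=BASE, R=bravo -> take RIGHT -> bravo
i=2: BASE=golf L=delta R=echo all differ -> CONFLICT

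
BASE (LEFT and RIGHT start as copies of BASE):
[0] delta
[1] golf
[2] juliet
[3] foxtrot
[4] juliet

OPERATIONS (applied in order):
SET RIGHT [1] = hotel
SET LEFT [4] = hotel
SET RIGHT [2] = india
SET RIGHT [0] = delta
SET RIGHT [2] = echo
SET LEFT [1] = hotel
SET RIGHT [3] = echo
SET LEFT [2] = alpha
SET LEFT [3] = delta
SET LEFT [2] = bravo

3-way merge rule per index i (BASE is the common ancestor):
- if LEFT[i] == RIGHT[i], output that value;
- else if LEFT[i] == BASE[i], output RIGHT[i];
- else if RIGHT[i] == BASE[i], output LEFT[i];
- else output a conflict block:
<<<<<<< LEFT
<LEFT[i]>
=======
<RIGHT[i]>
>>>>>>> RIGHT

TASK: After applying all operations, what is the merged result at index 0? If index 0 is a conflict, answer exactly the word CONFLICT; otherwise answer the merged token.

Answer: delta

Derivation:
Final LEFT:  [delta, hotel, bravo, delta, hotel]
Final RIGHT: [delta, hotel, echo, echo, juliet]
i=0: L=delta R=delta -> agree -> delta
i=1: L=hotel R=hotel -> agree -> hotel
i=2: BASE=juliet L=bravo R=echo all differ -> CONFLICT
i=3: BASE=foxtrot L=delta R=echo all differ -> CONFLICT
i=4: L=hotel, R=juliet=BASE -> take LEFT -> hotel
Index 0 -> delta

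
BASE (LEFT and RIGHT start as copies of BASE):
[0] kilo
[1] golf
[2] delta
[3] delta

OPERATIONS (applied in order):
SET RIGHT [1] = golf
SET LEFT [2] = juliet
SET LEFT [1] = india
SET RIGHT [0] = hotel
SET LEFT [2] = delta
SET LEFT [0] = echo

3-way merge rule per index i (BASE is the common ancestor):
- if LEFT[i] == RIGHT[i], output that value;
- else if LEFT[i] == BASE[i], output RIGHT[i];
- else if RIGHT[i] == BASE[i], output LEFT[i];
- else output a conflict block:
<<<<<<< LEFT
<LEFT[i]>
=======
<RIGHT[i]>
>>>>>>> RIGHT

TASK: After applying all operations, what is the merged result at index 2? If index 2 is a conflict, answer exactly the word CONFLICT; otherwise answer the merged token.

Answer: delta

Derivation:
Final LEFT:  [echo, india, delta, delta]
Final RIGHT: [hotel, golf, delta, delta]
i=0: BASE=kilo L=echo R=hotel all differ -> CONFLICT
i=1: L=india, R=golf=BASE -> take LEFT -> india
i=2: L=delta R=delta -> agree -> delta
i=3: L=delta R=delta -> agree -> delta
Index 2 -> delta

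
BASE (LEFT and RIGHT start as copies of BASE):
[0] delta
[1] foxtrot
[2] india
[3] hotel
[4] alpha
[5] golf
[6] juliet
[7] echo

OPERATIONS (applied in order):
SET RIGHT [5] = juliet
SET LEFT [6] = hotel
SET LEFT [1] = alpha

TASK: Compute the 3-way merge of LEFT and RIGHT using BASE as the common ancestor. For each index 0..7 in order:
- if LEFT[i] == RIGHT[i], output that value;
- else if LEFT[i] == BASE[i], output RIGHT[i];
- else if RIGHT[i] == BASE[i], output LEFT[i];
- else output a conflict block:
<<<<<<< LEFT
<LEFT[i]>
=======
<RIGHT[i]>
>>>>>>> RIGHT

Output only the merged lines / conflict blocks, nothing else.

Answer: delta
alpha
india
hotel
alpha
juliet
hotel
echo

Derivation:
Final LEFT:  [delta, alpha, india, hotel, alpha, golf, hotel, echo]
Final RIGHT: [delta, foxtrot, india, hotel, alpha, juliet, juliet, echo]
i=0: L=delta R=delta -> agree -> delta
i=1: L=alpha, R=foxtrot=BASE -> take LEFT -> alpha
i=2: L=india R=india -> agree -> india
i=3: L=hotel R=hotel -> agree -> hotel
i=4: L=alpha R=alpha -> agree -> alpha
i=5: L=golf=BASE, R=juliet -> take RIGHT -> juliet
i=6: L=hotel, R=juliet=BASE -> take LEFT -> hotel
i=7: L=echo R=echo -> agree -> echo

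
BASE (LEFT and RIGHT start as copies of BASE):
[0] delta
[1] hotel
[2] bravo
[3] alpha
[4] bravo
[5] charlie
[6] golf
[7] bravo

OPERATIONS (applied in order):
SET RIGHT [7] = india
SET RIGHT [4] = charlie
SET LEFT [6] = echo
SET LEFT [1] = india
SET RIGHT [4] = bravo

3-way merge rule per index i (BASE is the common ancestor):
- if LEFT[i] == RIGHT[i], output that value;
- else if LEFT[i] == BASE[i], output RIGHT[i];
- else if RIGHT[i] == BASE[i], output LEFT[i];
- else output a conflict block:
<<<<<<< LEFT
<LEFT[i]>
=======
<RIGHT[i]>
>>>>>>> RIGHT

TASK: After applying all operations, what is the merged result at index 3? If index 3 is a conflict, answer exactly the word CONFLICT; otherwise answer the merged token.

Answer: alpha

Derivation:
Final LEFT:  [delta, india, bravo, alpha, bravo, charlie, echo, bravo]
Final RIGHT: [delta, hotel, bravo, alpha, bravo, charlie, golf, india]
i=0: L=delta R=delta -> agree -> delta
i=1: L=india, R=hotel=BASE -> take LEFT -> india
i=2: L=bravo R=bravo -> agree -> bravo
i=3: L=alpha R=alpha -> agree -> alpha
i=4: L=bravo R=bravo -> agree -> bravo
i=5: L=charlie R=charlie -> agree -> charlie
i=6: L=echo, R=golf=BASE -> take LEFT -> echo
i=7: L=bravo=BASE, R=india -> take RIGHT -> india
Index 3 -> alpha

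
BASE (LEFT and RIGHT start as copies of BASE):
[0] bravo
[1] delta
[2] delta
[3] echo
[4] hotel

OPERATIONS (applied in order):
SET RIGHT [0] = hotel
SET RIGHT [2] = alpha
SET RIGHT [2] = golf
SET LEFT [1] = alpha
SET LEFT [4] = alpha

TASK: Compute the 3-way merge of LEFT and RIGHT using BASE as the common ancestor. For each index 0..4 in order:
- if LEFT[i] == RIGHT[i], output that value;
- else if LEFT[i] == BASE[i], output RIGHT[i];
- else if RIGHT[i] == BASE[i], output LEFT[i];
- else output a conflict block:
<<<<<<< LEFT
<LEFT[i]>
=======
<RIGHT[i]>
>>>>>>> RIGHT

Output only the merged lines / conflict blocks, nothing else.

Final LEFT:  [bravo, alpha, delta, echo, alpha]
Final RIGHT: [hotel, delta, golf, echo, hotel]
i=0: L=bravo=BASE, R=hotel -> take RIGHT -> hotel
i=1: L=alpha, R=delta=BASE -> take LEFT -> alpha
i=2: L=delta=BASE, R=golf -> take RIGHT -> golf
i=3: L=echo R=echo -> agree -> echo
i=4: L=alpha, R=hotel=BASE -> take LEFT -> alpha

Answer: hotel
alpha
golf
echo
alpha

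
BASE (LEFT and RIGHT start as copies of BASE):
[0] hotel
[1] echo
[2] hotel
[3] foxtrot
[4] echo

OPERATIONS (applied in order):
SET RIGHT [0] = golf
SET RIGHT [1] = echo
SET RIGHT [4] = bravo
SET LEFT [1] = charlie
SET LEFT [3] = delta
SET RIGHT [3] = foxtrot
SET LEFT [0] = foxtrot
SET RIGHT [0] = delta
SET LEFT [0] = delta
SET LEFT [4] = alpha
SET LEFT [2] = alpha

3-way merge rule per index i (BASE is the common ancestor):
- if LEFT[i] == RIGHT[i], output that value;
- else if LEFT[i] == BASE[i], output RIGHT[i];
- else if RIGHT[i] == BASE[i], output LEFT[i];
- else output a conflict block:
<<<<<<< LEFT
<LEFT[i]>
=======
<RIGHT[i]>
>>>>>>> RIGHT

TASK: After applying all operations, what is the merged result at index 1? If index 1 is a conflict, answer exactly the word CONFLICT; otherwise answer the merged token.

Answer: charlie

Derivation:
Final LEFT:  [delta, charlie, alpha, delta, alpha]
Final RIGHT: [delta, echo, hotel, foxtrot, bravo]
i=0: L=delta R=delta -> agree -> delta
i=1: L=charlie, R=echo=BASE -> take LEFT -> charlie
i=2: L=alpha, R=hotel=BASE -> take LEFT -> alpha
i=3: L=delta, R=foxtrot=BASE -> take LEFT -> delta
i=4: BASE=echo L=alpha R=bravo all differ -> CONFLICT
Index 1 -> charlie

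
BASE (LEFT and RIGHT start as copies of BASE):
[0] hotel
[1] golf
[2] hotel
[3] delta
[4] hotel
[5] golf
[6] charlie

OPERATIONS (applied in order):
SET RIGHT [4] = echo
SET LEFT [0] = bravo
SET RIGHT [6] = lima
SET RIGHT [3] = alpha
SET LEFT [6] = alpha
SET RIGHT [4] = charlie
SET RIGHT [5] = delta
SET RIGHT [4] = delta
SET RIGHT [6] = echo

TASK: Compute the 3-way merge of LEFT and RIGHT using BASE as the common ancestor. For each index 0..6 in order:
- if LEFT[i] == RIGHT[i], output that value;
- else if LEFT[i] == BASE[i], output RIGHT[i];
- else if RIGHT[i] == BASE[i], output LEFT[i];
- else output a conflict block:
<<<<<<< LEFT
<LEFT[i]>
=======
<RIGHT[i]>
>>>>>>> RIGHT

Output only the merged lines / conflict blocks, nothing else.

Answer: bravo
golf
hotel
alpha
delta
delta
<<<<<<< LEFT
alpha
=======
echo
>>>>>>> RIGHT

Derivation:
Final LEFT:  [bravo, golf, hotel, delta, hotel, golf, alpha]
Final RIGHT: [hotel, golf, hotel, alpha, delta, delta, echo]
i=0: L=bravo, R=hotel=BASE -> take LEFT -> bravo
i=1: L=golf R=golf -> agree -> golf
i=2: L=hotel R=hotel -> agree -> hotel
i=3: L=delta=BASE, R=alpha -> take RIGHT -> alpha
i=4: L=hotel=BASE, R=delta -> take RIGHT -> delta
i=5: L=golf=BASE, R=delta -> take RIGHT -> delta
i=6: BASE=charlie L=alpha R=echo all differ -> CONFLICT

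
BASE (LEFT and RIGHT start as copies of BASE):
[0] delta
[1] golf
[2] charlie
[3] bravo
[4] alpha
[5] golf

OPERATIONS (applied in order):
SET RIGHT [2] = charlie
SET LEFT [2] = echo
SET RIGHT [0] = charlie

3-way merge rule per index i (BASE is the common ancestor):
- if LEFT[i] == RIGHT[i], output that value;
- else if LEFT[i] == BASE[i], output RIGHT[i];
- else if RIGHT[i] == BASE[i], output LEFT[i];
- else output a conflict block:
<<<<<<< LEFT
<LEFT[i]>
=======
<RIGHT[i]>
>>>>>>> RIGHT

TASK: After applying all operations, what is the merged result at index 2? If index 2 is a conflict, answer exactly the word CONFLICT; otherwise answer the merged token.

Final LEFT:  [delta, golf, echo, bravo, alpha, golf]
Final RIGHT: [charlie, golf, charlie, bravo, alpha, golf]
i=0: L=delta=BASE, R=charlie -> take RIGHT -> charlie
i=1: L=golf R=golf -> agree -> golf
i=2: L=echo, R=charlie=BASE -> take LEFT -> echo
i=3: L=bravo R=bravo -> agree -> bravo
i=4: L=alpha R=alpha -> agree -> alpha
i=5: L=golf R=golf -> agree -> golf
Index 2 -> echo

Answer: echo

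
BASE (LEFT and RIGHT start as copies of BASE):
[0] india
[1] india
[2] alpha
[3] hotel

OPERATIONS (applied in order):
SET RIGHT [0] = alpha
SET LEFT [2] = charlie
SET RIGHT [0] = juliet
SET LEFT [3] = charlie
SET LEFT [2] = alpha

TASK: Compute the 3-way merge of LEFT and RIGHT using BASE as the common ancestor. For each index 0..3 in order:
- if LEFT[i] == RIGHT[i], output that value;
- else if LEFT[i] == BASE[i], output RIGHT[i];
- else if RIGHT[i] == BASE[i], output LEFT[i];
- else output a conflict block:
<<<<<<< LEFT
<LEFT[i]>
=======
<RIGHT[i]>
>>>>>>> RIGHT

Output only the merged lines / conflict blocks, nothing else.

Answer: juliet
india
alpha
charlie

Derivation:
Final LEFT:  [india, india, alpha, charlie]
Final RIGHT: [juliet, india, alpha, hotel]
i=0: L=india=BASE, R=juliet -> take RIGHT -> juliet
i=1: L=india R=india -> agree -> india
i=2: L=alpha R=alpha -> agree -> alpha
i=3: L=charlie, R=hotel=BASE -> take LEFT -> charlie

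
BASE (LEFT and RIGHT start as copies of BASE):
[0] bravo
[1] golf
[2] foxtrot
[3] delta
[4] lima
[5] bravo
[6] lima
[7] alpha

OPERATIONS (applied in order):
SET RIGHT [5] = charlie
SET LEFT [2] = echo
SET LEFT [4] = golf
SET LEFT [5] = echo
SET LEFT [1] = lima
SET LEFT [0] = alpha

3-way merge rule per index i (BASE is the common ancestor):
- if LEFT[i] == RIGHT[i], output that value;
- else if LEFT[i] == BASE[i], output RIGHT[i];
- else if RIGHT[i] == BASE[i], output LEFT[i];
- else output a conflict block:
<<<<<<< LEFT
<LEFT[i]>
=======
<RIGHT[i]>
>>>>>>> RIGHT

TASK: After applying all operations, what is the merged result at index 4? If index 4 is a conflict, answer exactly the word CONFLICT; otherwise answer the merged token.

Answer: golf

Derivation:
Final LEFT:  [alpha, lima, echo, delta, golf, echo, lima, alpha]
Final RIGHT: [bravo, golf, foxtrot, delta, lima, charlie, lima, alpha]
i=0: L=alpha, R=bravo=BASE -> take LEFT -> alpha
i=1: L=lima, R=golf=BASE -> take LEFT -> lima
i=2: L=echo, R=foxtrot=BASE -> take LEFT -> echo
i=3: L=delta R=delta -> agree -> delta
i=4: L=golf, R=lima=BASE -> take LEFT -> golf
i=5: BASE=bravo L=echo R=charlie all differ -> CONFLICT
i=6: L=lima R=lima -> agree -> lima
i=7: L=alpha R=alpha -> agree -> alpha
Index 4 -> golf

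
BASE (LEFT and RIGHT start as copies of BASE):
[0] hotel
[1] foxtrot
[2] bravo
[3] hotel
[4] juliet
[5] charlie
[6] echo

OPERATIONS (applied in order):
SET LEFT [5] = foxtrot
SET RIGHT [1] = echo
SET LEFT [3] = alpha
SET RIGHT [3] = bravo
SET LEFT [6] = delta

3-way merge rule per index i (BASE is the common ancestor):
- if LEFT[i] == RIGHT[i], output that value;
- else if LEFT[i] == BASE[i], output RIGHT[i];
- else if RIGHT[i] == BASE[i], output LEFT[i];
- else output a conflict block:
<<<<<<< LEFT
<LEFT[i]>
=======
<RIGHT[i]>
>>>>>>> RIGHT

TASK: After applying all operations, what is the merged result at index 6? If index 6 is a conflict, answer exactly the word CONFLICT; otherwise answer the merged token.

Final LEFT:  [hotel, foxtrot, bravo, alpha, juliet, foxtrot, delta]
Final RIGHT: [hotel, echo, bravo, bravo, juliet, charlie, echo]
i=0: L=hotel R=hotel -> agree -> hotel
i=1: L=foxtrot=BASE, R=echo -> take RIGHT -> echo
i=2: L=bravo R=bravo -> agree -> bravo
i=3: BASE=hotel L=alpha R=bravo all differ -> CONFLICT
i=4: L=juliet R=juliet -> agree -> juliet
i=5: L=foxtrot, R=charlie=BASE -> take LEFT -> foxtrot
i=6: L=delta, R=echo=BASE -> take LEFT -> delta
Index 6 -> delta

Answer: delta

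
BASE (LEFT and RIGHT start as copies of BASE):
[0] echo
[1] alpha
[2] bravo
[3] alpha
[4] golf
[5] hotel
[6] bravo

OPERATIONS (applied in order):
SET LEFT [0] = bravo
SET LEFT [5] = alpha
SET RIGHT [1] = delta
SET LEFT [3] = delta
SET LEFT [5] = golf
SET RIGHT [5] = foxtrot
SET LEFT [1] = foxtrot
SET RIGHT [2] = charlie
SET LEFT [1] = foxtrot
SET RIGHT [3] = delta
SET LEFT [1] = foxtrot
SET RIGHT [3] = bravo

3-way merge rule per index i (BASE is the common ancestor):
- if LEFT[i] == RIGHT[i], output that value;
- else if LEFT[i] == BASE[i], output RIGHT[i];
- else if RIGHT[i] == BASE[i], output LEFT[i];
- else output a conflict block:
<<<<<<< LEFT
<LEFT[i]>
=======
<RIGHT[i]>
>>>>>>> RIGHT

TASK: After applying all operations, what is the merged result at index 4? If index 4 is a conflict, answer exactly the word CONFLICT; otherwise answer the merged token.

Answer: golf

Derivation:
Final LEFT:  [bravo, foxtrot, bravo, delta, golf, golf, bravo]
Final RIGHT: [echo, delta, charlie, bravo, golf, foxtrot, bravo]
i=0: L=bravo, R=echo=BASE -> take LEFT -> bravo
i=1: BASE=alpha L=foxtrot R=delta all differ -> CONFLICT
i=2: L=bravo=BASE, R=charlie -> take RIGHT -> charlie
i=3: BASE=alpha L=delta R=bravo all differ -> CONFLICT
i=4: L=golf R=golf -> agree -> golf
i=5: BASE=hotel L=golf R=foxtrot all differ -> CONFLICT
i=6: L=bravo R=bravo -> agree -> bravo
Index 4 -> golf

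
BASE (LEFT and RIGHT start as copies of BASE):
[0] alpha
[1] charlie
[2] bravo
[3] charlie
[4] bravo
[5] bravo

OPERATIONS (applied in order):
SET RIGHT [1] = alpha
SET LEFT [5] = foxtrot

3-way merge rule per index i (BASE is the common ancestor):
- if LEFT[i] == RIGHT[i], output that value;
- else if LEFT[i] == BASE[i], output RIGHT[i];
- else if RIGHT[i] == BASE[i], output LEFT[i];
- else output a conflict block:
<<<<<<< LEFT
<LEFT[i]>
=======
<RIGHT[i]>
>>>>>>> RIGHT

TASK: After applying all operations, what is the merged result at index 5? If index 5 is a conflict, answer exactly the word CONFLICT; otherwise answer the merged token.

Final LEFT:  [alpha, charlie, bravo, charlie, bravo, foxtrot]
Final RIGHT: [alpha, alpha, bravo, charlie, bravo, bravo]
i=0: L=alpha R=alpha -> agree -> alpha
i=1: L=charlie=BASE, R=alpha -> take RIGHT -> alpha
i=2: L=bravo R=bravo -> agree -> bravo
i=3: L=charlie R=charlie -> agree -> charlie
i=4: L=bravo R=bravo -> agree -> bravo
i=5: L=foxtrot, R=bravo=BASE -> take LEFT -> foxtrot
Index 5 -> foxtrot

Answer: foxtrot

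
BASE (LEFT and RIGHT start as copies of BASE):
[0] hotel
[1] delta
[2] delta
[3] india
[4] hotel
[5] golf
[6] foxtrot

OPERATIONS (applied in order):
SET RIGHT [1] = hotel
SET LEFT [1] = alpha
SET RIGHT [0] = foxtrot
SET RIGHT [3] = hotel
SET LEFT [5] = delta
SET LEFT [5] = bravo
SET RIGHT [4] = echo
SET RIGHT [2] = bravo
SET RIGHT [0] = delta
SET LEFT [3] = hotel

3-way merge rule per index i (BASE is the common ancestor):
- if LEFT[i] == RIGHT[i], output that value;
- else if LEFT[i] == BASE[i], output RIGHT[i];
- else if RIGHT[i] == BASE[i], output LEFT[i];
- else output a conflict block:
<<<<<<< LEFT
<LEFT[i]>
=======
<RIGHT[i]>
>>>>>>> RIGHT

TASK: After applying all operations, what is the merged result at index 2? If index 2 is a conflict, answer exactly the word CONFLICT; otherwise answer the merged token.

Final LEFT:  [hotel, alpha, delta, hotel, hotel, bravo, foxtrot]
Final RIGHT: [delta, hotel, bravo, hotel, echo, golf, foxtrot]
i=0: L=hotel=BASE, R=delta -> take RIGHT -> delta
i=1: BASE=delta L=alpha R=hotel all differ -> CONFLICT
i=2: L=delta=BASE, R=bravo -> take RIGHT -> bravo
i=3: L=hotel R=hotel -> agree -> hotel
i=4: L=hotel=BASE, R=echo -> take RIGHT -> echo
i=5: L=bravo, R=golf=BASE -> take LEFT -> bravo
i=6: L=foxtrot R=foxtrot -> agree -> foxtrot
Index 2 -> bravo

Answer: bravo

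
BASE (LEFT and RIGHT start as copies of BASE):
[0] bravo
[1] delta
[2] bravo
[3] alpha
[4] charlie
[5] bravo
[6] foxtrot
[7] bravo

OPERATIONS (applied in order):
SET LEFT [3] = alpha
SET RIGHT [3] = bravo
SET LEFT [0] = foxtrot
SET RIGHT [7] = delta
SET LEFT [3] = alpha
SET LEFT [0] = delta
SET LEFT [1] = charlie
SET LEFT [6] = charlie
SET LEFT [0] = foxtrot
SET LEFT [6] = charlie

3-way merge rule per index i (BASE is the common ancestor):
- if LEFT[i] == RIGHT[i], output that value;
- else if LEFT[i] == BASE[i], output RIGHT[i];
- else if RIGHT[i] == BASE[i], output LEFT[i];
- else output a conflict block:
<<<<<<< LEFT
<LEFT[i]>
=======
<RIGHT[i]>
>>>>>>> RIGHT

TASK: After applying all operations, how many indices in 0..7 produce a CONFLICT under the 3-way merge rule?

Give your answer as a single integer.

Final LEFT:  [foxtrot, charlie, bravo, alpha, charlie, bravo, charlie, bravo]
Final RIGHT: [bravo, delta, bravo, bravo, charlie, bravo, foxtrot, delta]
i=0: L=foxtrot, R=bravo=BASE -> take LEFT -> foxtrot
i=1: L=charlie, R=delta=BASE -> take LEFT -> charlie
i=2: L=bravo R=bravo -> agree -> bravo
i=3: L=alpha=BASE, R=bravo -> take RIGHT -> bravo
i=4: L=charlie R=charlie -> agree -> charlie
i=5: L=bravo R=bravo -> agree -> bravo
i=6: L=charlie, R=foxtrot=BASE -> take LEFT -> charlie
i=7: L=bravo=BASE, R=delta -> take RIGHT -> delta
Conflict count: 0

Answer: 0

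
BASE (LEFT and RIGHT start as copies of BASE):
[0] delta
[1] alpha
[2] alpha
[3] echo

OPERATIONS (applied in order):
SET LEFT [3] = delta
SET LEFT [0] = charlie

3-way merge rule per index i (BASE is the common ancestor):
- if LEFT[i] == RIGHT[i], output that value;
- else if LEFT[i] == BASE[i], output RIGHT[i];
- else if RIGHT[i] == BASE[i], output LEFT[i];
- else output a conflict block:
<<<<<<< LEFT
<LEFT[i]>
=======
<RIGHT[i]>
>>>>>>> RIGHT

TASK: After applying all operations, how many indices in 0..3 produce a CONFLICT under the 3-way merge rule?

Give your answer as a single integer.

Final LEFT:  [charlie, alpha, alpha, delta]
Final RIGHT: [delta, alpha, alpha, echo]
i=0: L=charlie, R=delta=BASE -> take LEFT -> charlie
i=1: L=alpha R=alpha -> agree -> alpha
i=2: L=alpha R=alpha -> agree -> alpha
i=3: L=delta, R=echo=BASE -> take LEFT -> delta
Conflict count: 0

Answer: 0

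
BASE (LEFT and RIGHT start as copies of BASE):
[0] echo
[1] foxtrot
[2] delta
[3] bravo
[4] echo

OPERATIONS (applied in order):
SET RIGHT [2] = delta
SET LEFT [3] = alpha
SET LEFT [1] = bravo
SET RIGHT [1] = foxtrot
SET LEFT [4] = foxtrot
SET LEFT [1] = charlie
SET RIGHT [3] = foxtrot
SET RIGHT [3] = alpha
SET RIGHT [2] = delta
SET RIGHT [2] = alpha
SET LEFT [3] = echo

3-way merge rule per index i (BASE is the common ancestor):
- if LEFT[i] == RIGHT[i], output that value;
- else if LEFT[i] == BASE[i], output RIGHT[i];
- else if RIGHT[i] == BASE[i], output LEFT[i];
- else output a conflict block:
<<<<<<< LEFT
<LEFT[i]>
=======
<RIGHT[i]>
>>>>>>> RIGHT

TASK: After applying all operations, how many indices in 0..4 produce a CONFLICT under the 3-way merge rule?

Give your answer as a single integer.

Answer: 1

Derivation:
Final LEFT:  [echo, charlie, delta, echo, foxtrot]
Final RIGHT: [echo, foxtrot, alpha, alpha, echo]
i=0: L=echo R=echo -> agree -> echo
i=1: L=charlie, R=foxtrot=BASE -> take LEFT -> charlie
i=2: L=delta=BASE, R=alpha -> take RIGHT -> alpha
i=3: BASE=bravo L=echo R=alpha all differ -> CONFLICT
i=4: L=foxtrot, R=echo=BASE -> take LEFT -> foxtrot
Conflict count: 1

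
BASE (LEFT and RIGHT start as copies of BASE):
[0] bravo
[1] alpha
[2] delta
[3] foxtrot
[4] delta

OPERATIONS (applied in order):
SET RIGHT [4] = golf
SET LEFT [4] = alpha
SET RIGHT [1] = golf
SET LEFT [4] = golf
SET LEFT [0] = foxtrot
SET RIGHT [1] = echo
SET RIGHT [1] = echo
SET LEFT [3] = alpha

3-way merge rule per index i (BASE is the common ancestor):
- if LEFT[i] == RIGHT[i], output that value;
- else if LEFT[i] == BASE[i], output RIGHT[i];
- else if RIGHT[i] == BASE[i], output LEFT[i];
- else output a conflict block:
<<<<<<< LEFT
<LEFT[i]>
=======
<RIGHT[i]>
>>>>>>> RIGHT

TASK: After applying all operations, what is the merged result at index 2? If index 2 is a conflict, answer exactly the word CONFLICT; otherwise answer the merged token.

Final LEFT:  [foxtrot, alpha, delta, alpha, golf]
Final RIGHT: [bravo, echo, delta, foxtrot, golf]
i=0: L=foxtrot, R=bravo=BASE -> take LEFT -> foxtrot
i=1: L=alpha=BASE, R=echo -> take RIGHT -> echo
i=2: L=delta R=delta -> agree -> delta
i=3: L=alpha, R=foxtrot=BASE -> take LEFT -> alpha
i=4: L=golf R=golf -> agree -> golf
Index 2 -> delta

Answer: delta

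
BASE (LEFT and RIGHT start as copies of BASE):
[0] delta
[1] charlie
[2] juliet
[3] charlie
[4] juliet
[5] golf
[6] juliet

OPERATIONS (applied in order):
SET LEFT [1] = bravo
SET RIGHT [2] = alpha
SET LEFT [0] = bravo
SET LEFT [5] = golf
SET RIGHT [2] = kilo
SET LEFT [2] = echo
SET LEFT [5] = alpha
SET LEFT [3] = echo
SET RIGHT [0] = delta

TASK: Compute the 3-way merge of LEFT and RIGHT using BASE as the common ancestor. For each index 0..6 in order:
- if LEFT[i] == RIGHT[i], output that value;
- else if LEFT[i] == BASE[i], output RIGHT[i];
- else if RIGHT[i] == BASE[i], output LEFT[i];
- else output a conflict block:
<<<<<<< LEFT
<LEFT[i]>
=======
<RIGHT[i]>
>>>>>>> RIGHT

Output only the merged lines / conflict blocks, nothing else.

Final LEFT:  [bravo, bravo, echo, echo, juliet, alpha, juliet]
Final RIGHT: [delta, charlie, kilo, charlie, juliet, golf, juliet]
i=0: L=bravo, R=delta=BASE -> take LEFT -> bravo
i=1: L=bravo, R=charlie=BASE -> take LEFT -> bravo
i=2: BASE=juliet L=echo R=kilo all differ -> CONFLICT
i=3: L=echo, R=charlie=BASE -> take LEFT -> echo
i=4: L=juliet R=juliet -> agree -> juliet
i=5: L=alpha, R=golf=BASE -> take LEFT -> alpha
i=6: L=juliet R=juliet -> agree -> juliet

Answer: bravo
bravo
<<<<<<< LEFT
echo
=======
kilo
>>>>>>> RIGHT
echo
juliet
alpha
juliet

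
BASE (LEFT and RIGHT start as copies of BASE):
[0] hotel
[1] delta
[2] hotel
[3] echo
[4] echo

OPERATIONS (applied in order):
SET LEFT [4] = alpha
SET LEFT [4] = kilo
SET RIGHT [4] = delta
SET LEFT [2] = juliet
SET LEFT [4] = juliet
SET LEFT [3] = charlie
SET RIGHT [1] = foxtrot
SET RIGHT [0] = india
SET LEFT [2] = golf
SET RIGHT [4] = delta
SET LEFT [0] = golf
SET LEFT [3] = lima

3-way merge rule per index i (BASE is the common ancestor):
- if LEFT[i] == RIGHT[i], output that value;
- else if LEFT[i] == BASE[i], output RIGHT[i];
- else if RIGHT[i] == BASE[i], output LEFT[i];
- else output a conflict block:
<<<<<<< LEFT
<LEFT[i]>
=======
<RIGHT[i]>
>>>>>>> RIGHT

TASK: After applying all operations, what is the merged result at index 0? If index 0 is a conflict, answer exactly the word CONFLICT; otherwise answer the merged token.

Answer: CONFLICT

Derivation:
Final LEFT:  [golf, delta, golf, lima, juliet]
Final RIGHT: [india, foxtrot, hotel, echo, delta]
i=0: BASE=hotel L=golf R=india all differ -> CONFLICT
i=1: L=delta=BASE, R=foxtrot -> take RIGHT -> foxtrot
i=2: L=golf, R=hotel=BASE -> take LEFT -> golf
i=3: L=lima, R=echo=BASE -> take LEFT -> lima
i=4: BASE=echo L=juliet R=delta all differ -> CONFLICT
Index 0 -> CONFLICT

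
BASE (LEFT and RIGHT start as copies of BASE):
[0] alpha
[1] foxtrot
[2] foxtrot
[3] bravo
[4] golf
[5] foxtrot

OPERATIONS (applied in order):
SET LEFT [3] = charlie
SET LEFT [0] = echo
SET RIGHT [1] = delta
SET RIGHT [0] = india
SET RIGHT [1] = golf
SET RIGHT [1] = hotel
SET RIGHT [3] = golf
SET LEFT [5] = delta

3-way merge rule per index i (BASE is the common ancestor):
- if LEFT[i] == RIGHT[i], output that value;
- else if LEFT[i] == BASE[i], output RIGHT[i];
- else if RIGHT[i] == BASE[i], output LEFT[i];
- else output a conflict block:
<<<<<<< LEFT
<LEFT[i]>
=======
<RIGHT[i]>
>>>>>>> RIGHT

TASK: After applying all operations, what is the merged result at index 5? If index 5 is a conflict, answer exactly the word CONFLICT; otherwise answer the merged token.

Answer: delta

Derivation:
Final LEFT:  [echo, foxtrot, foxtrot, charlie, golf, delta]
Final RIGHT: [india, hotel, foxtrot, golf, golf, foxtrot]
i=0: BASE=alpha L=echo R=india all differ -> CONFLICT
i=1: L=foxtrot=BASE, R=hotel -> take RIGHT -> hotel
i=2: L=foxtrot R=foxtrot -> agree -> foxtrot
i=3: BASE=bravo L=charlie R=golf all differ -> CONFLICT
i=4: L=golf R=golf -> agree -> golf
i=5: L=delta, R=foxtrot=BASE -> take LEFT -> delta
Index 5 -> delta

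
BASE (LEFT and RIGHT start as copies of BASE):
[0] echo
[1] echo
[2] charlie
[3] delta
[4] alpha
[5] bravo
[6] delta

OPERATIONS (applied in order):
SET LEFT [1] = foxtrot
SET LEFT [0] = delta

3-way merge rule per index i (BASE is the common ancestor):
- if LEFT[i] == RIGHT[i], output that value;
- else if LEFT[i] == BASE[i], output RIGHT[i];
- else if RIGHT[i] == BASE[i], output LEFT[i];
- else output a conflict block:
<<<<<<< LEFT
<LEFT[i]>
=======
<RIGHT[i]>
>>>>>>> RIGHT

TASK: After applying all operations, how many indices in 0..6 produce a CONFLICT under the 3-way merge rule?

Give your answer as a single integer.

Final LEFT:  [delta, foxtrot, charlie, delta, alpha, bravo, delta]
Final RIGHT: [echo, echo, charlie, delta, alpha, bravo, delta]
i=0: L=delta, R=echo=BASE -> take LEFT -> delta
i=1: L=foxtrot, R=echo=BASE -> take LEFT -> foxtrot
i=2: L=charlie R=charlie -> agree -> charlie
i=3: L=delta R=delta -> agree -> delta
i=4: L=alpha R=alpha -> agree -> alpha
i=5: L=bravo R=bravo -> agree -> bravo
i=6: L=delta R=delta -> agree -> delta
Conflict count: 0

Answer: 0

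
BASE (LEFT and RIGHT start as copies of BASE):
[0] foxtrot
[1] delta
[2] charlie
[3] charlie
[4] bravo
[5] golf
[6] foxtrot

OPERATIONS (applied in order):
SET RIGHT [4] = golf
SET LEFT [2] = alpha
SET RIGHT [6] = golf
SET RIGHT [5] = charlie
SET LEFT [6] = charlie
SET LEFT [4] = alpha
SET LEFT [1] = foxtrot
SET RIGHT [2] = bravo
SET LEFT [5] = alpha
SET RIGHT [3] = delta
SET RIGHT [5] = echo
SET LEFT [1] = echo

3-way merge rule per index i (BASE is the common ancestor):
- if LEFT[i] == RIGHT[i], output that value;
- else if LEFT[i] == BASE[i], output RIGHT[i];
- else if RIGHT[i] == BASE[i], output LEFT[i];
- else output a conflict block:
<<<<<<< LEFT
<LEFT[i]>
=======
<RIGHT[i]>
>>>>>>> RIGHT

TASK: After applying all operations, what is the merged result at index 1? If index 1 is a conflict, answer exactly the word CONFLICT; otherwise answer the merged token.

Answer: echo

Derivation:
Final LEFT:  [foxtrot, echo, alpha, charlie, alpha, alpha, charlie]
Final RIGHT: [foxtrot, delta, bravo, delta, golf, echo, golf]
i=0: L=foxtrot R=foxtrot -> agree -> foxtrot
i=1: L=echo, R=delta=BASE -> take LEFT -> echo
i=2: BASE=charlie L=alpha R=bravo all differ -> CONFLICT
i=3: L=charlie=BASE, R=delta -> take RIGHT -> delta
i=4: BASE=bravo L=alpha R=golf all differ -> CONFLICT
i=5: BASE=golf L=alpha R=echo all differ -> CONFLICT
i=6: BASE=foxtrot L=charlie R=golf all differ -> CONFLICT
Index 1 -> echo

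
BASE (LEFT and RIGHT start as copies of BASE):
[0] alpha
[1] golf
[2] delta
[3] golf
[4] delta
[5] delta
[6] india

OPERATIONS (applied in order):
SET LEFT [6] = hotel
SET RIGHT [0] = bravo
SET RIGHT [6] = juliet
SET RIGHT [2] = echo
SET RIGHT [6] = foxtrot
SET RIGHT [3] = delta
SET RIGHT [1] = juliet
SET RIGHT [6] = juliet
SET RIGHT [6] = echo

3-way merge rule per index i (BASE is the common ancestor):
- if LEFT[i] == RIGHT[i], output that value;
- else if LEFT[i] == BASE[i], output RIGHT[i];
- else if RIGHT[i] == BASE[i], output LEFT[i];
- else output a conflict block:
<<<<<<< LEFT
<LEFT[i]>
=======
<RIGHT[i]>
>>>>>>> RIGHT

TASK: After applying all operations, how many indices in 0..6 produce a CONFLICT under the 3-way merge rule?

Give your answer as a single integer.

Final LEFT:  [alpha, golf, delta, golf, delta, delta, hotel]
Final RIGHT: [bravo, juliet, echo, delta, delta, delta, echo]
i=0: L=alpha=BASE, R=bravo -> take RIGHT -> bravo
i=1: L=golf=BASE, R=juliet -> take RIGHT -> juliet
i=2: L=delta=BASE, R=echo -> take RIGHT -> echo
i=3: L=golf=BASE, R=delta -> take RIGHT -> delta
i=4: L=delta R=delta -> agree -> delta
i=5: L=delta R=delta -> agree -> delta
i=6: BASE=india L=hotel R=echo all differ -> CONFLICT
Conflict count: 1

Answer: 1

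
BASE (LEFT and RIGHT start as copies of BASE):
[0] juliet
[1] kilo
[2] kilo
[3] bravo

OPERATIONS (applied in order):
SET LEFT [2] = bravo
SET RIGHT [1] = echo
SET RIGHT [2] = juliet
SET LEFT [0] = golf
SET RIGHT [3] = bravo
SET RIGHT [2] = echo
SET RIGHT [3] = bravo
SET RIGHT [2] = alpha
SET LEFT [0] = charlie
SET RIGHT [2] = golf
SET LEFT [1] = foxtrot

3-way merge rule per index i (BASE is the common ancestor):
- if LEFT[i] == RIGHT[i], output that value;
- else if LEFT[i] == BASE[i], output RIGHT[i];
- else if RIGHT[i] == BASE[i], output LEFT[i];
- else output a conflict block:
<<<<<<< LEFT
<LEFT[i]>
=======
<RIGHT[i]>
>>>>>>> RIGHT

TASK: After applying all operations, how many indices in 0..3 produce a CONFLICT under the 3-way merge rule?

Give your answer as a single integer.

Answer: 2

Derivation:
Final LEFT:  [charlie, foxtrot, bravo, bravo]
Final RIGHT: [juliet, echo, golf, bravo]
i=0: L=charlie, R=juliet=BASE -> take LEFT -> charlie
i=1: BASE=kilo L=foxtrot R=echo all differ -> CONFLICT
i=2: BASE=kilo L=bravo R=golf all differ -> CONFLICT
i=3: L=bravo R=bravo -> agree -> bravo
Conflict count: 2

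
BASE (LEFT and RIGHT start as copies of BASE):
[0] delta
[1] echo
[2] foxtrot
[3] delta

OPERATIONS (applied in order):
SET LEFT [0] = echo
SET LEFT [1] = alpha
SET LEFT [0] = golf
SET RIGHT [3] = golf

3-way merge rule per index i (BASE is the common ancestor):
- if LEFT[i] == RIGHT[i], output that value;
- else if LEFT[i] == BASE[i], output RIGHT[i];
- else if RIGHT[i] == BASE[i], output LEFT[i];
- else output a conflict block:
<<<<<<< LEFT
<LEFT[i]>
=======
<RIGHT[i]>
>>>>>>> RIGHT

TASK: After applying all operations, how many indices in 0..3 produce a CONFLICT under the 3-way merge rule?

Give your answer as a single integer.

Answer: 0

Derivation:
Final LEFT:  [golf, alpha, foxtrot, delta]
Final RIGHT: [delta, echo, foxtrot, golf]
i=0: L=golf, R=delta=BASE -> take LEFT -> golf
i=1: L=alpha, R=echo=BASE -> take LEFT -> alpha
i=2: L=foxtrot R=foxtrot -> agree -> foxtrot
i=3: L=delta=BASE, R=golf -> take RIGHT -> golf
Conflict count: 0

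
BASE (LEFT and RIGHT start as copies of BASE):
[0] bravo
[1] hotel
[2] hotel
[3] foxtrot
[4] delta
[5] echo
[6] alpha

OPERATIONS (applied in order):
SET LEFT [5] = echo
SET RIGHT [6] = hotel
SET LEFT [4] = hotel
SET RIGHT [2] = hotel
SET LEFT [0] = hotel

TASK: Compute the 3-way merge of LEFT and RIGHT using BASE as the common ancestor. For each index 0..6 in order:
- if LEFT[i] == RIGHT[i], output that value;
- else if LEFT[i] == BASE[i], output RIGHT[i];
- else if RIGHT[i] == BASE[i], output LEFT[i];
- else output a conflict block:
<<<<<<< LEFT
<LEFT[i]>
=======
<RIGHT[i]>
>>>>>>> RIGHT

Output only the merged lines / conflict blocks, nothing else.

Answer: hotel
hotel
hotel
foxtrot
hotel
echo
hotel

Derivation:
Final LEFT:  [hotel, hotel, hotel, foxtrot, hotel, echo, alpha]
Final RIGHT: [bravo, hotel, hotel, foxtrot, delta, echo, hotel]
i=0: L=hotel, R=bravo=BASE -> take LEFT -> hotel
i=1: L=hotel R=hotel -> agree -> hotel
i=2: L=hotel R=hotel -> agree -> hotel
i=3: L=foxtrot R=foxtrot -> agree -> foxtrot
i=4: L=hotel, R=delta=BASE -> take LEFT -> hotel
i=5: L=echo R=echo -> agree -> echo
i=6: L=alpha=BASE, R=hotel -> take RIGHT -> hotel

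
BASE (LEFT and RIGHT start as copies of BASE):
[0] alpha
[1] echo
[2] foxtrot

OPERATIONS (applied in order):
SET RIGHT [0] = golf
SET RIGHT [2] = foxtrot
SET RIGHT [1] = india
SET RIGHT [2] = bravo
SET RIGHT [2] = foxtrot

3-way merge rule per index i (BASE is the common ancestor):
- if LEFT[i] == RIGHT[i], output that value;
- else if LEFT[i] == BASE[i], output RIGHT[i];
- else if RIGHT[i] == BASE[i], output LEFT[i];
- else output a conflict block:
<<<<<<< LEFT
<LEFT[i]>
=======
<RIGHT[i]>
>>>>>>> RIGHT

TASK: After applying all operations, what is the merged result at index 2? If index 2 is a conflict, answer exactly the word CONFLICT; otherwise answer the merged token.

Answer: foxtrot

Derivation:
Final LEFT:  [alpha, echo, foxtrot]
Final RIGHT: [golf, india, foxtrot]
i=0: L=alpha=BASE, R=golf -> take RIGHT -> golf
i=1: L=echo=BASE, R=india -> take RIGHT -> india
i=2: L=foxtrot R=foxtrot -> agree -> foxtrot
Index 2 -> foxtrot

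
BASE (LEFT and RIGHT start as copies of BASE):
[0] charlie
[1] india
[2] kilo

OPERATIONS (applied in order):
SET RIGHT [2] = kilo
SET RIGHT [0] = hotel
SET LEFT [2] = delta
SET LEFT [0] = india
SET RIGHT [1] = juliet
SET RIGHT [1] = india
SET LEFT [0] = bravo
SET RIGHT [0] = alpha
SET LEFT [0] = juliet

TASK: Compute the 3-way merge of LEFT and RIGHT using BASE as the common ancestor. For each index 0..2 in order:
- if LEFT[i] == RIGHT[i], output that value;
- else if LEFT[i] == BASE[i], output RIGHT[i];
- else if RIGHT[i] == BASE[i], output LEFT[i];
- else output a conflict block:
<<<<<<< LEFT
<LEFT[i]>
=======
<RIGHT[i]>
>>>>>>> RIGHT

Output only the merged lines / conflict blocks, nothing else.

Answer: <<<<<<< LEFT
juliet
=======
alpha
>>>>>>> RIGHT
india
delta

Derivation:
Final LEFT:  [juliet, india, delta]
Final RIGHT: [alpha, india, kilo]
i=0: BASE=charlie L=juliet R=alpha all differ -> CONFLICT
i=1: L=india R=india -> agree -> india
i=2: L=delta, R=kilo=BASE -> take LEFT -> delta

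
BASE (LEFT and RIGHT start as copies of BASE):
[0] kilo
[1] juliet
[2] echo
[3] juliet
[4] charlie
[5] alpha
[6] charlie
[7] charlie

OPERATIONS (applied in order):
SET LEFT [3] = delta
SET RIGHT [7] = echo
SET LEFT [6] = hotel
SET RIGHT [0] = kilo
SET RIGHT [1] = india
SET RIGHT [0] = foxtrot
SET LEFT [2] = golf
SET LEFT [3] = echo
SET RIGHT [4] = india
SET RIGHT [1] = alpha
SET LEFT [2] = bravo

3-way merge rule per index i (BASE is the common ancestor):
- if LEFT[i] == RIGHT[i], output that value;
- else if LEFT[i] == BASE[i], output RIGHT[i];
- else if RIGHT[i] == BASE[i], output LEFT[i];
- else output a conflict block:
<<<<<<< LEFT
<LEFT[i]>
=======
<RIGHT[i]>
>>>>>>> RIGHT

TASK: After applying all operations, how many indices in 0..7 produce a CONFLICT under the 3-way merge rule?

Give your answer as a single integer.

Final LEFT:  [kilo, juliet, bravo, echo, charlie, alpha, hotel, charlie]
Final RIGHT: [foxtrot, alpha, echo, juliet, india, alpha, charlie, echo]
i=0: L=kilo=BASE, R=foxtrot -> take RIGHT -> foxtrot
i=1: L=juliet=BASE, R=alpha -> take RIGHT -> alpha
i=2: L=bravo, R=echo=BASE -> take LEFT -> bravo
i=3: L=echo, R=juliet=BASE -> take LEFT -> echo
i=4: L=charlie=BASE, R=india -> take RIGHT -> india
i=5: L=alpha R=alpha -> agree -> alpha
i=6: L=hotel, R=charlie=BASE -> take LEFT -> hotel
i=7: L=charlie=BASE, R=echo -> take RIGHT -> echo
Conflict count: 0

Answer: 0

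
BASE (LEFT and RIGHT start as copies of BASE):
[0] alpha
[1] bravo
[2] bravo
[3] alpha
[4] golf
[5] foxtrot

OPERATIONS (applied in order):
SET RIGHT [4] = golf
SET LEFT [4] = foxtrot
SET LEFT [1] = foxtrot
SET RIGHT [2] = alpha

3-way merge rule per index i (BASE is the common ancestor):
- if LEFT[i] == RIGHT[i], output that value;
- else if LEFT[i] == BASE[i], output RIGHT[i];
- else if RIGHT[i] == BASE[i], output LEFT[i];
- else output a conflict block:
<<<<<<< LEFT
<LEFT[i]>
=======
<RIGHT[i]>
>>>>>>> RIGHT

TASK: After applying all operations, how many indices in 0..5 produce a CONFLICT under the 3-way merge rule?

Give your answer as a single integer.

Final LEFT:  [alpha, foxtrot, bravo, alpha, foxtrot, foxtrot]
Final RIGHT: [alpha, bravo, alpha, alpha, golf, foxtrot]
i=0: L=alpha R=alpha -> agree -> alpha
i=1: L=foxtrot, R=bravo=BASE -> take LEFT -> foxtrot
i=2: L=bravo=BASE, R=alpha -> take RIGHT -> alpha
i=3: L=alpha R=alpha -> agree -> alpha
i=4: L=foxtrot, R=golf=BASE -> take LEFT -> foxtrot
i=5: L=foxtrot R=foxtrot -> agree -> foxtrot
Conflict count: 0

Answer: 0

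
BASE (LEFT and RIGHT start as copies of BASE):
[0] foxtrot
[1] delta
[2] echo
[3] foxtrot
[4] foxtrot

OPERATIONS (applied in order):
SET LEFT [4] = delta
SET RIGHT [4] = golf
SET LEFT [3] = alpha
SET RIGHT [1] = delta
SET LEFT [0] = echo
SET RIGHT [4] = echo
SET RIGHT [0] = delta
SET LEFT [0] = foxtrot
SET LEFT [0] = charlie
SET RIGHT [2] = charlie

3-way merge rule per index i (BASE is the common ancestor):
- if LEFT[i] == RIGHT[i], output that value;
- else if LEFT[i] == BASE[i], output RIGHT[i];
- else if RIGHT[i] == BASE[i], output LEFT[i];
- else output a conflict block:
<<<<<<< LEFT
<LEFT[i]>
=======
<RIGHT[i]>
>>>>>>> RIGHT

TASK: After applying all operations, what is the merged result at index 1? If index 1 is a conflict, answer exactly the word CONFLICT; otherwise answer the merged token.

Final LEFT:  [charlie, delta, echo, alpha, delta]
Final RIGHT: [delta, delta, charlie, foxtrot, echo]
i=0: BASE=foxtrot L=charlie R=delta all differ -> CONFLICT
i=1: L=delta R=delta -> agree -> delta
i=2: L=echo=BASE, R=charlie -> take RIGHT -> charlie
i=3: L=alpha, R=foxtrot=BASE -> take LEFT -> alpha
i=4: BASE=foxtrot L=delta R=echo all differ -> CONFLICT
Index 1 -> delta

Answer: delta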